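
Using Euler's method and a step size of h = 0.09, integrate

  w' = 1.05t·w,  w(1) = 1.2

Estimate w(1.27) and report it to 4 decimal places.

1.6102

Euler: w_{n+1} = w_n + h·f(t_n, w_n).
t=1.000000, w=1.200000: f=1.260000 → w ← 1.200000 + 0.09·1.260000 = 1.313400
t=1.090000, w=1.313400: f=1.503186 → w ← 1.313400 + 0.09·1.503186 = 1.448687
t=1.180000, w=1.448687: f=1.794923 → w ← 1.448687 + 0.09·1.794923 = 1.610230
w(1.27) ≈ 1.6102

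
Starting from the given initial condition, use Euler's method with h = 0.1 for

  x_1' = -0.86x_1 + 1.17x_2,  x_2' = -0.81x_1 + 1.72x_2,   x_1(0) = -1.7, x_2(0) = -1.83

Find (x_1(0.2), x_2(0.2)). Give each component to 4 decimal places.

-1.8507, -2.2091

Euler on (x_1,x_2): x_1_{n+1} = x_1_n + h·x_1', x_2_{n+1} = x_2_n + h·x_2'.
0.000000: (-1.700000, -1.830000); f=(-0.679100, -1.770600) → (-1.767910, -2.007060)
0.100000: (-1.767910, -2.007060); f=(-0.827858, -2.020136) → (-1.850696, -2.209074)
(x_1(0.2), x_2(0.2)) ≈ (-1.8507, -2.2091)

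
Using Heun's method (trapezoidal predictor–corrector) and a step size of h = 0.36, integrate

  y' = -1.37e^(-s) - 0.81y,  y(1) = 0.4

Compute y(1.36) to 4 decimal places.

0.1728

Heun: k1 = f(s_n, y_n); k2 = f(s_n + h, y_n + h·k1); y_{n+1} = y_n + (h/2)·(k1 + k2).
s=1.000000, y=0.400000:
  k1 = f(1.000000, 0.400000) = -0.827995
  k2 = f(1.360000, 0.101922) = -0.434182
  y ← 0.400000 + (0.36/2)·(-0.827995 + (-0.434182)) = 0.172808
y(1.36) ≈ 0.1728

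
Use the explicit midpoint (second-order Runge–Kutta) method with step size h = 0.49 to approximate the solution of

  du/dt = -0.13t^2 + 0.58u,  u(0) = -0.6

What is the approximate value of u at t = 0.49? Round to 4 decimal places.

-0.7986

Midpoint: k1 = f(t_n, u_n); k2 = f(t_n + h/2, u_n + (h/2)·k1); u_{n+1} = u_n + h·k2.
t=0.000000, u=-0.600000:
  k1 = f(0.000000, -0.600000) = -0.348000
  k2 = f(0.245000, -0.685260) = -0.405254
  u ← -0.600000 + 0.49·(-0.405254) = -0.798574
u(0.49) ≈ -0.7986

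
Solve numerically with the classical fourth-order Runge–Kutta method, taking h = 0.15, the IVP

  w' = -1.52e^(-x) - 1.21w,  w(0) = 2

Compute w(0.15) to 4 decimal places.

RK4: k1 = f(x_n, w_n); k2 = f(x_n + h/2, w_n + (h/2)·k1); k3 = f(x_n + h/2, w_n + (h/2)·k2); k4 = f(x_n + h, w_n + h·k3); w_{n+1} = w_n + (h/6)·(k1 + 2k2 + 2k3 + k4).
x=0.000000, w=2.000000:
  k1 = f(0.000000, 2.000000) = -3.940000
  k2 = f(0.075000, 1.704500) = -3.472615
  k3 = f(0.075000, 1.739554) = -3.515030
  k4 = f(0.150000, 1.472745) = -3.090298
  w ← 2.000000 + (0.15/6)·(k1 + 2k2 + 2k3 + k4) = 1.474860
w(0.15) ≈ 1.4749

1.4749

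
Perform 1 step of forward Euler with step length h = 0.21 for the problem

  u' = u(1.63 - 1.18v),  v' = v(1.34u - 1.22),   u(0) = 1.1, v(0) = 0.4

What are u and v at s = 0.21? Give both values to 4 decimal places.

1.3675, 0.4213

Euler on (u,v): u_{n+1} = u_n + h·u', v_{n+1} = v_n + h·v'.
0.000000: (1.100000, 0.400000); f=(1.273800, 0.101600) → (1.367498, 0.421336)
(u(0.21), v(0.21)) ≈ (1.3675, 0.4213)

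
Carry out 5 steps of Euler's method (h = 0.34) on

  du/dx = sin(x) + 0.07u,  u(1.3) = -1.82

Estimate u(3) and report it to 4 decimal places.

Euler: u_{n+1} = u_n + h·f(x_n, u_n).
x=1.300000, u=-1.820000: f=0.836158 → u ← -1.820000 + 0.34·0.836158 = -1.535706
x=1.640000, u=-1.535706: f=0.890107 → u ← -1.535706 + 0.34·0.890107 = -1.233070
x=1.980000, u=-1.233070: f=0.831123 → u ← -1.233070 + 0.34·0.831123 = -0.950488
x=2.320000, u=-0.950488: f=0.665697 → u ← -0.950488 + 0.34·0.665697 = -0.724151
x=2.660000, u=-0.724151: f=0.412501 → u ← -0.724151 + 0.34·0.412501 = -0.583901
u(3) ≈ -0.5839

-0.5839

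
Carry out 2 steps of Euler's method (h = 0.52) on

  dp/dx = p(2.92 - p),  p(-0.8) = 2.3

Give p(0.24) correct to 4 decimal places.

2.8493

Euler: p_{n+1} = p_n + h·f(x_n, p_n).
x=-0.800000, p=2.300000: f=1.426000 → p ← 2.300000 + 0.52·1.426000 = 3.041520
x=-0.280000, p=3.041520: f=-0.369606 → p ← 3.041520 + 0.52·(-0.369606) = 2.849325
p(0.24) ≈ 2.8493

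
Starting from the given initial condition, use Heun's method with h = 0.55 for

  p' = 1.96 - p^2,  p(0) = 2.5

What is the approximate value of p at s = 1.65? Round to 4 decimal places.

1.5874

Heun: k1 = f(s_n, p_n); k2 = f(s_n + h, p_n + h·k1); p_{n+1} = p_n + (h/2)·(k1 + k2).
s=0.000000, p=2.500000:
  k1 = f(0.000000, 2.500000) = -4.290000
  k2 = f(0.550000, 0.140500) = 1.940260
  p ← 2.500000 + (0.55/2)·(-4.290000 + 1.940260) = 1.853821
s=0.550000, p=1.853821:
  k1 = f(0.550000, 1.853821) = -1.476654
  k2 = f(1.100000, 1.041662) = 0.874941
  p ← 1.853821 + (0.55/2)·(-1.476654 + 0.874941) = 1.688350
s=1.100000, p=1.688350:
  k1 = f(1.100000, 1.688350) = -0.890527
  k2 = f(1.650000, 1.198561) = 0.523453
  p ← 1.688350 + (0.55/2)·(-0.890527 + 0.523453) = 1.587405
p(1.65) ≈ 1.5874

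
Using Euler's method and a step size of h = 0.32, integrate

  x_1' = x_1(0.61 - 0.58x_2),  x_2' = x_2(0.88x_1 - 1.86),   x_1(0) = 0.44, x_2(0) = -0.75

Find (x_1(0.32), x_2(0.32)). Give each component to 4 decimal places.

0.5871, -0.3965

Euler on (x_1,x_2): x_1_{n+1} = x_1_n + h·x_1', x_2_{n+1} = x_2_n + h·x_2'.
0.000000: (0.440000, -0.750000); f=(0.459800, 1.104600) → (0.587136, -0.396528)
(x_1(0.32), x_2(0.32)) ≈ (0.5871, -0.3965)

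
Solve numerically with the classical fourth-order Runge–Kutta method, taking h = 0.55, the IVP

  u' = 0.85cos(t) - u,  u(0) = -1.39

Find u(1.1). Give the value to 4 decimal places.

RK4: k1 = f(t_n, u_n); k2 = f(t_n + h/2, u_n + (h/2)·k1); k3 = f(t_n + h/2, u_n + (h/2)·k2); k4 = f(t_n + h, u_n + h·k3); u_{n+1} = u_n + (h/6)·(k1 + 2k2 + 2k3 + k4).
t=0.000000, u=-1.390000:
  k1 = f(0.000000, -1.390000) = 2.240000
  k2 = f(0.275000, -0.774000) = 1.592061
  k3 = f(0.275000, -0.952183) = 1.770245
  k4 = f(0.550000, -0.416366) = 1.141011
  u ← -1.390000 + (0.55/6)·(k1 + 2k2 + 2k3 + k4) = -0.463651
t=0.550000, u=-0.463651:
  k1 = f(0.550000, -0.463651) = 1.188297
  k2 = f(0.825000, -0.136870) = 0.713643
  k3 = f(0.825000, -0.267399) = 0.844173
  k4 = f(1.100000, 0.000644) = 0.384913
  u ← -0.463651 + (0.55/6)·(k1 + 2k2 + 2k3 + k4) = -0.033841
u(1.1) ≈ -0.0338

-0.0338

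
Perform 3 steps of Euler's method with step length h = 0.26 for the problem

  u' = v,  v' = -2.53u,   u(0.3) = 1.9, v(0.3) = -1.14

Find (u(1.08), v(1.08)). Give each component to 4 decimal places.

0.0866, -4.0908

Euler on (u,v): u_{n+1} = u_n + h·u', v_{n+1} = v_n + h·v'.
0.300000: (1.900000, -1.140000); f=(-1.140000, -4.807000) → (1.603600, -2.389820)
0.560000: (1.603600, -2.389820); f=(-2.389820, -4.057108) → (0.982247, -3.444668)
0.820000: (0.982247, -3.444668); f=(-3.444668, -2.485084) → (0.086633, -4.090790)
(u(1.08), v(1.08)) ≈ (0.0866, -4.0908)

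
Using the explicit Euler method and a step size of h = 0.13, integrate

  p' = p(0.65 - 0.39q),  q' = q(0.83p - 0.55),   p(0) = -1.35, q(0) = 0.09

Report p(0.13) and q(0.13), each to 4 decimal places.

Euler on (p,q): p_{n+1} = p_n + h·p', q_{n+1} = q_n + h·q'.
0.000000: (-1.350000, 0.090000); f=(-0.830115, -0.150345) → (-1.457915, 0.070455)
(p(0.13), q(0.13)) ≈ (-1.4579, 0.0705)

-1.4579, 0.0705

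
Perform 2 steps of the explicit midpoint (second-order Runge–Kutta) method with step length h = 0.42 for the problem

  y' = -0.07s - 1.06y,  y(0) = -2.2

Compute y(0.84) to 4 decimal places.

Midpoint: k1 = f(s_n, y_n); k2 = f(s_n + h/2, y_n + (h/2)·k1); y_{n+1} = y_n + h·k2.
s=0.000000, y=-2.200000:
  k1 = f(0.000000, -2.200000) = 2.332000
  k2 = f(0.210000, -1.710280) = 1.798197
  y ← -2.200000 + 0.42·1.798197 = -1.444757
s=0.420000, y=-1.444757:
  k1 = f(0.420000, -1.444757) = 1.502043
  k2 = f(0.630000, -1.129328) = 1.152988
  y ← -1.444757 + 0.42·1.152988 = -0.960502
y(0.84) ≈ -0.9605

-0.9605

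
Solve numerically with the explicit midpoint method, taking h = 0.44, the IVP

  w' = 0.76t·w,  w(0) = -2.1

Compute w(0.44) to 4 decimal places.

Midpoint: k1 = f(t_n, w_n); k2 = f(t_n + h/2, w_n + (h/2)·k1); w_{n+1} = w_n + h·k2.
t=0.000000, w=-2.100000:
  k1 = f(0.000000, -2.100000) = 0.000000
  k2 = f(0.220000, -2.100000) = -0.351120
  w ← -2.100000 + 0.44·(-0.351120) = -2.254493
w(0.44) ≈ -2.2545

-2.2545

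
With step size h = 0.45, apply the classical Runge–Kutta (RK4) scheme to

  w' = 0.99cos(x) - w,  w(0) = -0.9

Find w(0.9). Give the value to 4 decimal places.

0.1278

RK4: k1 = f(x_n, w_n); k2 = f(x_n + h/2, w_n + (h/2)·k1); k3 = f(x_n + h/2, w_n + (h/2)·k2); k4 = f(x_n + h, w_n + h·k3); w_{n+1} = w_n + (h/6)·(k1 + 2k2 + 2k3 + k4).
x=0.000000, w=-0.900000:
  k1 = f(0.000000, -0.900000) = 1.890000
  k2 = f(0.225000, -0.474750) = 1.439796
  k3 = f(0.225000, -0.576046) = 1.541092
  k4 = f(0.450000, -0.206509) = 1.097951
  w ← -0.900000 + (0.45/6)·(k1 + 2k2 + 2k3 + k4) = -0.228770
x=0.450000, w=-0.228770:
  k1 = f(0.450000, -0.228770) = 1.120213
  k2 = f(0.675000, 0.023278) = 0.749622
  k3 = f(0.675000, -0.060105) = 0.833005
  k4 = f(0.900000, 0.146082) = 0.469312
  w ← -0.228770 + (0.45/6)·(k1 + 2k2 + 2k3 + k4) = 0.127838
w(0.9) ≈ 0.1278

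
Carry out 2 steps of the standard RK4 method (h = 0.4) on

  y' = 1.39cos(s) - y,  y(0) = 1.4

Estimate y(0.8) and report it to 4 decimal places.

1.2995

RK4: k1 = f(s_n, y_n); k2 = f(s_n + h/2, y_n + (h/2)·k1); k3 = f(s_n + h/2, y_n + (h/2)·k2); k4 = f(s_n + h, y_n + h·k3); y_{n+1} = y_n + (h/6)·(k1 + 2k2 + 2k3 + k4).
s=0.000000, y=1.400000:
  k1 = f(0.000000, 1.400000) = -0.010000
  k2 = f(0.200000, 1.398000) = -0.035707
  k3 = f(0.200000, 1.392859) = -0.030566
  k4 = f(0.400000, 1.387774) = -0.107499
  y ← 1.400000 + (0.4/6)·(k1 + 2k2 + 2k3 + k4) = 1.383330
s=0.400000, y=1.383330:
  k1 = f(0.400000, 1.383330) = -0.103056
  k2 = f(0.600000, 1.362719) = -0.215503
  k3 = f(0.600000, 1.340230) = -0.193013
  k4 = f(0.800000, 1.306125) = -0.337703
  y ← 1.383330 + (0.4/6)·(k1 + 2k2 + 2k3 + k4) = 1.299478
y(0.8) ≈ 1.2995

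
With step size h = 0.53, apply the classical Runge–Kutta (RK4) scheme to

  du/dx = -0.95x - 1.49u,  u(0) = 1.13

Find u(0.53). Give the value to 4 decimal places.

RK4: k1 = f(x_n, u_n); k2 = f(x_n + h/2, u_n + (h/2)·k1); k3 = f(x_n + h/2, u_n + (h/2)·k2); k4 = f(x_n + h, u_n + h·k3); u_{n+1} = u_n + (h/6)·(k1 + 2k2 + 2k3 + k4).
x=0.000000, u=1.130000:
  k1 = f(0.000000, 1.130000) = -1.683700
  k2 = f(0.265000, 0.683819) = -1.270641
  k3 = f(0.265000, 0.793280) = -1.433737
  k4 = f(0.530000, 0.370119) = -1.054978
  u ← 1.130000 + (0.53/6)·(k1 + 2k2 + 2k3 + k4) = 0.410310
u(0.53) ≈ 0.4103

0.4103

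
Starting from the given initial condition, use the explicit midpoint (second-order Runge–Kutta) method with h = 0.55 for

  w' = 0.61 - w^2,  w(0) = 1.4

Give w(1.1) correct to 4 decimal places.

0.9870

Midpoint: k1 = f(s_n, w_n); k2 = f(s_n + h/2, w_n + (h/2)·k1); w_{n+1} = w_n + h·k2.
s=0.000000, w=1.400000:
  k1 = f(0.000000, 1.400000) = -1.350000
  k2 = f(0.275000, 1.028750) = -0.448327
  w ← 1.400000 + 0.55·(-0.448327) = 1.153420
s=0.550000, w=1.153420:
  k1 = f(0.550000, 1.153420) = -0.720379
  k2 = f(0.825000, 0.955316) = -0.302629
  w ← 1.153420 + 0.55·(-0.302629) = 0.986974
w(1.1) ≈ 0.9870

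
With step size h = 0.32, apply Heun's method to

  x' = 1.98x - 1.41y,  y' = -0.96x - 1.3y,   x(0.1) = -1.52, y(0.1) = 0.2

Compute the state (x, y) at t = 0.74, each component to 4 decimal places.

Heun on (x,y): k1 = f(t_n, state_n); k2 = f(t_n + h, state_n + h·k1); state_{n+1} = state_n + (h/2)·(k1 + k2).
0.100000: (-1.520000, 0.200000)
  k1 = (-3.291600, 1.199200)
  predictor → (-2.573312, 0.583744)
  k2 = (-5.918237, 1.711512)
  → (-2.993574, 0.665714)
0.420000: (-2.993574, 0.665714)
  k1 = (-6.865933, 2.008403)
  predictor → (-5.190672, 1.308403)
  k2 = (-12.122379, 3.282122)
  → (-6.031704, 1.512198)
(x(0.74), y(0.74)) ≈ (-6.0317, 1.5122)

-6.0317, 1.5122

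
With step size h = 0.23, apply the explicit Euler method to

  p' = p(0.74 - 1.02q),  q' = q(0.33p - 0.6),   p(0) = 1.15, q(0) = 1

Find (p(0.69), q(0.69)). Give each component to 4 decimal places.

Euler on (p,q): p_{n+1} = p_n + h·p', q_{n+1} = q_n + h·q'.
0.000000: (1.150000, 1.000000); f=(-0.322000, -0.220500) → (1.075940, 0.949285)
0.230000: (1.075940, 0.949285); f=(-0.245606, -0.232518) → (1.019451, 0.895806)
0.460000: (1.019451, 0.895806); f=(-0.177101, -0.236118) → (0.978717, 0.841499)
(p(0.69), q(0.69)) ≈ (0.9787, 0.8415)

0.9787, 0.8415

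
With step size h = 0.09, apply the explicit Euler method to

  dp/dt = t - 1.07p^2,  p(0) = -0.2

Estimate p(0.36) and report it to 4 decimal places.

-0.1665

Euler: p_{n+1} = p_n + h·f(t_n, p_n).
t=0.000000, p=-0.200000: f=-0.042800 → p ← -0.200000 + 0.09·(-0.042800) = -0.203852
t=0.090000, p=-0.203852: f=0.045535 → p ← -0.203852 + 0.09·0.045535 = -0.199754
t=0.180000, p=-0.199754: f=0.137305 → p ← -0.199754 + 0.09·0.137305 = -0.187396
t=0.270000, p=-0.187396: f=0.232424 → p ← -0.187396 + 0.09·0.232424 = -0.166478
p(0.36) ≈ -0.1665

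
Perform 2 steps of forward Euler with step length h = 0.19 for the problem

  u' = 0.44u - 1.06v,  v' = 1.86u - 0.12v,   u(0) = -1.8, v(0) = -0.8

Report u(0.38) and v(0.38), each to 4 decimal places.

Euler on (u,v): u_{n+1} = u_n + h·u', v_{n+1} = v_n + h·v'.
0.000000: (-1.800000, -0.800000); f=(0.056000, -3.252000) → (-1.789360, -1.417880)
0.190000: (-1.789360, -1.417880); f=(0.715634, -3.158064) → (-1.653389, -2.017912)
(u(0.38), v(0.38)) ≈ (-1.6534, -2.0179)

-1.6534, -2.0179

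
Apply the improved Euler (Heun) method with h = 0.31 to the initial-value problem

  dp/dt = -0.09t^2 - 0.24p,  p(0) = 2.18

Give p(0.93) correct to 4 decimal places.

Heun: k1 = f(t_n, p_n); k2 = f(t_n + h, p_n + h·k1); p_{n+1} = p_n + (h/2)·(k1 + k2).
t=0.000000, p=2.180000:
  k1 = f(0.000000, 2.180000) = -0.523200
  k2 = f(0.310000, 2.017808) = -0.492923
  p ← 2.180000 + (0.31/2)·(-0.523200 + (-0.492923)) = 2.022501
t=0.310000, p=2.022501:
  k1 = f(0.310000, 2.022501) = -0.494049
  k2 = f(0.620000, 1.869346) = -0.483239
  p ← 2.022501 + (0.31/2)·(-0.494049 + (-0.483239)) = 1.871021
t=0.620000, p=1.871021:
  k1 = f(0.620000, 1.871021) = -0.483641
  k2 = f(0.930000, 1.721093) = -0.490903
  p ← 1.871021 + (0.31/2)·(-0.483641 + (-0.490903)) = 1.719967
p(0.93) ≈ 1.7200

1.7200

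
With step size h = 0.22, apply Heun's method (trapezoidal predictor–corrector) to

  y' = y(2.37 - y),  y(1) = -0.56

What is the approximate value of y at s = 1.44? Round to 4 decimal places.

Heun: k1 = f(s_n, y_n); k2 = f(s_n + h, y_n + h·k1); y_{n+1} = y_n + (h/2)·(k1 + k2).
s=1.000000, y=-0.560000:
  k1 = f(1.000000, -0.560000) = -1.640800
  k2 = f(1.220000, -0.920976) = -3.030910
  y ← -0.560000 + (0.22/2)·(-1.640800 + (-3.030910)) = -1.073888
s=1.220000, y=-1.073888:
  k1 = f(1.220000, -1.073888) = -3.698350
  k2 = f(1.440000, -1.887525) = -8.036186
  y ← -1.073888 + (0.22/2)·(-3.698350 + (-8.036186)) = -2.364687
y(1.44) ≈ -2.3647

-2.3647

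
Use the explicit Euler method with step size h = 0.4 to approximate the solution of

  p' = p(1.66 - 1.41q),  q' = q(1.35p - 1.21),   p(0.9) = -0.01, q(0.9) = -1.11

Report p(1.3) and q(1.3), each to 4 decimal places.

Euler on (p,q): p_{n+1} = p_n + h·p', q_{n+1} = q_n + h·q'.
0.900000: (-0.010000, -1.110000); f=(-0.032251, 1.358085) → (-0.022900, -0.566766)
(p(1.3), q(1.3)) ≈ (-0.0229, -0.5668)

-0.0229, -0.5668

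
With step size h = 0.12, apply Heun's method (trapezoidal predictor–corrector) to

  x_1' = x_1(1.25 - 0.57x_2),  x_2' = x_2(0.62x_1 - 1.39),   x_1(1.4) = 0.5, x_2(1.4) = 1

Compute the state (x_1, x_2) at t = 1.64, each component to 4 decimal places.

Heun on (x_1,x_2): k1 = f(t_n, state_n); k2 = f(t_n + h, state_n + h·k1); state_{n+1} = state_n + (h/2)·(k1 + k2).
1.400000: (0.500000, 1.000000)
  k1 = (0.340000, -1.080000)
  predictor → (0.540800, 0.870400)
  k2 = (0.407694, -0.918014)
  → (0.544862, 0.880119)
1.520000: (0.544862, 0.880119)
  k1 = (0.407737, -0.926049)
  predictor → (0.593790, 0.768993)
  k2 = (0.481964, -0.785796)
  → (0.598244, 0.777408)
(x_1(1.64), x_2(1.64)) ≈ (0.5982, 0.7774)

0.5982, 0.7774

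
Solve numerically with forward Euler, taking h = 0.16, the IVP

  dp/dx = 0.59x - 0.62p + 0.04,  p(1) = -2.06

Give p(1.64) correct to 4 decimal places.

-0.9245

Euler: p_{n+1} = p_n + h·f(x_n, p_n).
x=1.000000, p=-2.060000: f=1.907200 → p ← -2.060000 + 0.16·1.907200 = -1.754848
x=1.160000, p=-1.754848: f=1.812406 → p ← -1.754848 + 0.16·1.812406 = -1.464863
x=1.320000, p=-1.464863: f=1.727015 → p ← -1.464863 + 0.16·1.727015 = -1.188541
x=1.480000, p=-1.188541: f=1.650095 → p ← -1.188541 + 0.16·1.650095 = -0.924525
p(1.64) ≈ -0.9245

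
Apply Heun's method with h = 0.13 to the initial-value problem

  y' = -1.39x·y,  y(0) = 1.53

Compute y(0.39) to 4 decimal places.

Heun: k1 = f(x_n, y_n); k2 = f(x_n + h, y_n + h·k1); y_{n+1} = y_n + (h/2)·(k1 + k2).
x=0.000000, y=1.530000:
  k1 = f(0.000000, 1.530000) = 0.000000
  k2 = f(0.130000, 1.530000) = -0.276471
  y ← 1.530000 + (0.13/2)·(0.000000 + (-0.276471)) = 1.512029
x=0.130000, y=1.512029:
  k1 = f(0.130000, 1.512029) = -0.273224
  k2 = f(0.260000, 1.476510) = -0.533611
  y ← 1.512029 + (0.13/2)·(-0.273224 + (-0.533611)) = 1.459585
x=0.260000, y=1.459585:
  k1 = f(0.260000, 1.459585) = -0.527494
  k2 = f(0.390000, 1.391011) = -0.754067
  y ← 1.459585 + (0.13/2)·(-0.527494 + (-0.754067)) = 1.376284
y(0.39) ≈ 1.3763

1.3763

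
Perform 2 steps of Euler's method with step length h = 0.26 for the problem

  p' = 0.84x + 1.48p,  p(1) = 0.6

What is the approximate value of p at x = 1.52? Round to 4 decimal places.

1.7282

Euler: p_{n+1} = p_n + h·f(x_n, p_n).
x=1.000000, p=0.600000: f=1.728000 → p ← 0.600000 + 0.26·1.728000 = 1.049280
x=1.260000, p=1.049280: f=2.611334 → p ← 1.049280 + 0.26·2.611334 = 1.728227
p(1.52) ≈ 1.7282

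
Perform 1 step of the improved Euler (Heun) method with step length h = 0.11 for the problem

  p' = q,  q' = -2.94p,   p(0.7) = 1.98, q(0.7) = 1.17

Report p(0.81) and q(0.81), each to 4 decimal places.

Heun on (p,q): k1 = f(x_n, state_n); k2 = f(x_n + h, state_n + h·k1); state_{n+1} = state_n + (h/2)·(k1 + k2).
0.700000: (1.980000, 1.170000)
  k1 = (1.170000, -5.821200)
  predictor → (2.108700, 0.529668)
  k2 = (0.529668, -6.199578)
  → (2.073482, 0.508857)
(p(0.81), q(0.81)) ≈ (2.0735, 0.5089)

2.0735, 0.5089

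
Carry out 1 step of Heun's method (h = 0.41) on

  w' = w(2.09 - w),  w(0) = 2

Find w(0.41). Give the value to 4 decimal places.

2.0438

Heun: k1 = f(s_n, w_n); k2 = f(s_n + h, w_n + h·k1); w_{n+1} = w_n + (h/2)·(k1 + k2).
s=0.000000, w=2.000000:
  k1 = f(0.000000, 2.000000) = 0.180000
  k2 = f(0.410000, 2.073800) = 0.033596
  w ← 2.000000 + (0.41/2)·(0.180000 + 0.033596) = 2.043787
w(0.41) ≈ 2.0438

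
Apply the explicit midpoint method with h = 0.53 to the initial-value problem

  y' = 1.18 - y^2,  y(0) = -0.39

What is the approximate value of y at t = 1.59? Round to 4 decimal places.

0.9149

Midpoint: k1 = f(t_n, y_n); k2 = f(t_n + h/2, y_n + (h/2)·k1); y_{n+1} = y_n + h·k2.
t=0.000000, y=-0.390000:
  k1 = f(0.000000, -0.390000) = 1.027900
  k2 = f(0.265000, -0.117607) = 1.166169
  y ← -0.390000 + 0.53·1.166169 = 0.228069
t=0.530000, y=0.228069:
  k1 = f(0.530000, 0.228069) = 1.127984
  k2 = f(0.795000, 0.526985) = 0.902287
  y ← 0.228069 + 0.53·0.902287 = 0.706281
t=1.060000, y=0.706281:
  k1 = f(1.060000, 0.706281) = 0.681167
  k2 = f(1.325000, 0.886790) = 0.393603
  y ← 0.706281 + 0.53·0.393603 = 0.914891
y(1.59) ≈ 0.9149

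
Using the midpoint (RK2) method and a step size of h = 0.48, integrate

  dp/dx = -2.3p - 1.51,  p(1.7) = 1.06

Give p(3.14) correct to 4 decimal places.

Midpoint: k1 = f(x_n, p_n); k2 = f(x_n + h/2, p_n + (h/2)·k1); p_{n+1} = p_n + h·k2.
x=1.700000, p=1.060000:
  k1 = f(1.700000, 1.060000) = -3.948000
  k2 = f(1.940000, 0.112480) = -1.768704
  p ← 1.060000 + 0.48·(-1.768704) = 0.211022
x=2.180000, p=0.211022:
  k1 = f(2.180000, 0.211022) = -1.995351
  k2 = f(2.420000, -0.267862) = -0.893917
  p ← 0.211022 + 0.48·(-0.893917) = -0.218058
x=2.660000, p=-0.218058:
  k1 = f(2.660000, -0.218058) = -1.008466
  k2 = f(2.900000, -0.460090) = -0.451793
  p ← -0.218058 + 0.48·(-0.451793) = -0.434919
p(3.14) ≈ -0.4349

-0.4349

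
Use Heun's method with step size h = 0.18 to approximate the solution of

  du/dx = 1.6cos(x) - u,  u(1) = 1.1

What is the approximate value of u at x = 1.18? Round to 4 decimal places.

Heun: k1 = f(x_n, u_n); k2 = f(x_n + h, u_n + h·k1); u_{n+1} = u_n + (h/2)·(k1 + k2).
x=1.000000, u=1.100000:
  k1 = f(1.000000, 1.100000) = -0.235516
  k2 = f(1.180000, 1.057607) = -0.448127
  u ← 1.100000 + (0.18/2)·(-0.235516 + (-0.448127)) = 1.038472
u(1.18) ≈ 1.0385

1.0385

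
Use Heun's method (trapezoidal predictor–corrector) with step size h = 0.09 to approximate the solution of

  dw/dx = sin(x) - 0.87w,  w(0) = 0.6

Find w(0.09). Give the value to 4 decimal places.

0.5589

Heun: k1 = f(x_n, w_n); k2 = f(x_n + h, w_n + h·k1); w_{n+1} = w_n + (h/2)·(k1 + k2).
x=0.000000, w=0.600000:
  k1 = f(0.000000, 0.600000) = -0.522000
  k2 = f(0.090000, 0.553020) = -0.391249
  w ← 0.600000 + (0.09/2)·(-0.522000 + (-0.391249)) = 0.558904
w(0.09) ≈ 0.5589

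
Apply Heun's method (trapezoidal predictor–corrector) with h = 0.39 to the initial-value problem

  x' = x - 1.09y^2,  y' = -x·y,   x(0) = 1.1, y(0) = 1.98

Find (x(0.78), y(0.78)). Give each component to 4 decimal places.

-0.9359, 1.7631

Heun on (x,y): k1 = f(t_n, state_n); k2 = f(t_n + h, state_n + h·k1); state_{n+1} = state_n + (h/2)·(k1 + k2).
0.000000: (1.100000, 1.980000)
  k1 = (-3.173236, -2.178000)
  predictor → (-0.137562, 1.130580)
  k2 = (-1.530812, 0.155525)
  → (0.182711, 1.585617)
0.390000: (0.182711, 1.585617)
  k1 = (-2.557748, -0.289709)
  predictor → (-0.814811, 1.472631)
  k2 = (-3.178630, 1.199916)
  → (-0.935883, 1.763108)
(x(0.78), y(0.78)) ≈ (-0.9359, 1.7631)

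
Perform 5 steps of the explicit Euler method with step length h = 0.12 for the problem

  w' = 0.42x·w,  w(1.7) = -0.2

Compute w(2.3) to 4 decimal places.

-0.3188

Euler: w_{n+1} = w_n + h·f(x_n, w_n).
x=1.700000, w=-0.200000: f=-0.142800 → w ← -0.200000 + 0.12·(-0.142800) = -0.217136
x=1.820000, w=-0.217136: f=-0.165979 → w ← -0.217136 + 0.12·(-0.165979) = -0.237053
x=1.940000, w=-0.237053: f=-0.193151 → w ← -0.237053 + 0.12·(-0.193151) = -0.260232
x=2.060000, w=-0.260232: f=-0.225152 → w ← -0.260232 + 0.12·(-0.225152) = -0.287250
x=2.180000, w=-0.287250: f=-0.263006 → w ← -0.287250 + 0.12·(-0.263006) = -0.318811
w(2.3) ≈ -0.3188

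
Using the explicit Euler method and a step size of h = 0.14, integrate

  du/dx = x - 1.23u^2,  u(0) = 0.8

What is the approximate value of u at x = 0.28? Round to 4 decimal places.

Euler: u_{n+1} = u_n + h·f(x_n, u_n).
x=0.000000, u=0.800000: f=-0.787200 → u ← 0.800000 + 0.14·(-0.787200) = 0.689792
x=0.140000, u=0.689792: f=-0.445250 → u ← 0.689792 + 0.14·(-0.445250) = 0.627457
u(0.28) ≈ 0.6275

0.6275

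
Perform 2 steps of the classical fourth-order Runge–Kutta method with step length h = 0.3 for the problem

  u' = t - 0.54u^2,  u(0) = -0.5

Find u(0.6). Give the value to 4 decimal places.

RK4: k1 = f(t_n, u_n); k2 = f(t_n + h/2, u_n + (h/2)·k1); k3 = f(t_n + h/2, u_n + (h/2)·k2); k4 = f(t_n + h, u_n + h·k3); u_{n+1} = u_n + (h/6)·(k1 + 2k2 + 2k3 + k4).
t=0.000000, u=-0.500000:
  k1 = f(0.000000, -0.500000) = -0.135000
  k2 = f(0.150000, -0.520250) = 0.003844
  k3 = f(0.150000, -0.499423) = 0.015311
  k4 = f(0.300000, -0.495407) = 0.167469
  u ← -0.500000 + (0.3/6)·(k1 + 2k2 + 2k3 + k4) = -0.496461
t=0.300000, u=-0.496461:
  k1 = f(0.300000, -0.496461) = 0.166904
  k2 = f(0.450000, -0.471425) = 0.329989
  k3 = f(0.450000, -0.446963) = 0.342121
  k4 = f(0.600000, -0.393825) = 0.516247
  u ← -0.496461 + (0.3/6)·(k1 + 2k2 + 2k3 + k4) = -0.395092
u(0.6) ≈ -0.3951

-0.3951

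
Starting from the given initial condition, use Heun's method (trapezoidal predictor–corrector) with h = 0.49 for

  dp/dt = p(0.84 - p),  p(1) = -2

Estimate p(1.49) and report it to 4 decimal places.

-9.9813

Heun: k1 = f(t_n, p_n); k2 = f(t_n + h, p_n + h·k1); p_{n+1} = p_n + (h/2)·(k1 + k2).
t=1.000000, p=-2.000000:
  k1 = f(1.000000, -2.000000) = -5.680000
  k2 = f(1.490000, -4.783200) = -26.896890
  p ← -2.000000 + (0.49/2)·(-5.680000 + (-26.896890)) = -9.981338
p(1.49) ≈ -9.9813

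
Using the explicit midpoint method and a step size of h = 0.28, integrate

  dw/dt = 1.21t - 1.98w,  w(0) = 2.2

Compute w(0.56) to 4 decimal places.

Midpoint: k1 = f(t_n, w_n); k2 = f(t_n + h/2, w_n + (h/2)·k1); w_{n+1} = w_n + h·k2.
t=0.000000, w=2.200000:
  k1 = f(0.000000, 2.200000) = -4.356000
  k2 = f(0.140000, 1.590160) = -2.979117
  w ← 2.200000 + 0.28·(-2.979117) = 1.365847
t=0.280000, w=1.365847:
  k1 = f(0.280000, 1.365847) = -2.365578
  k2 = f(0.420000, 1.034666) = -1.540440
  w ← 1.365847 + 0.28·(-1.540440) = 0.934524
w(0.56) ≈ 0.9345

0.9345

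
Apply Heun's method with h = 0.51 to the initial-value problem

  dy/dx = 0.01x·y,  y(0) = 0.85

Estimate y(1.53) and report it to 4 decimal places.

Heun: k1 = f(x_n, y_n); k2 = f(x_n + h, y_n + h·k1); y_{n+1} = y_n + (h/2)·(k1 + k2).
x=0.000000, y=0.850000:
  k1 = f(0.000000, 0.850000) = 0.000000
  k2 = f(0.510000, 0.850000) = 0.004335
  y ← 0.850000 + (0.51/2)·(0.000000 + 0.004335) = 0.851105
x=0.510000, y=0.851105:
  k1 = f(0.510000, 0.851105) = 0.004341
  k2 = f(1.020000, 0.853319) = 0.008704
  y ← 0.851105 + (0.51/2)·(0.004341 + 0.008704) = 0.854432
x=1.020000, y=0.854432:
  k1 = f(1.020000, 0.854432) = 0.008715
  k2 = f(1.530000, 0.858877) = 0.013141
  y ← 0.854432 + (0.51/2)·(0.008715 + 0.013141) = 0.860005
y(1.53) ≈ 0.8600

0.8600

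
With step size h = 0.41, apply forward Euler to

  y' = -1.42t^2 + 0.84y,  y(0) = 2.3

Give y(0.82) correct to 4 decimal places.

Euler: y_{n+1} = y_n + h·f(t_n, y_n).
t=0.000000, y=2.300000: f=1.932000 → y ← 2.300000 + 0.41·1.932000 = 3.092120
t=0.410000, y=3.092120: f=2.358679 → y ← 3.092120 + 0.41·2.358679 = 4.059178
y(0.82) ≈ 4.0592

4.0592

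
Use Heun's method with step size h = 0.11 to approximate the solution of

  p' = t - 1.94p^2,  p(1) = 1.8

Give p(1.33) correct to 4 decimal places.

Heun: k1 = f(t_n, p_n); k2 = f(t_n + h, p_n + h·k1); p_{n+1} = p_n + (h/2)·(k1 + k2).
t=1.000000, p=1.800000:
  k1 = f(1.000000, 1.800000) = -5.285600
  k2 = f(1.110000, 1.218584) = -1.770797
  p ← 1.800000 + (0.11/2)·(-5.285600 + (-1.770797)) = 1.411898
t=1.110000, p=1.411898:
  k1 = f(1.110000, 1.411898) = -2.757305
  k2 = f(1.220000, 1.108595) = -1.164225
  p ← 1.411898 + (0.11/2)·(-2.757305 + (-1.164225)) = 1.196214
t=1.220000, p=1.196214:
  k1 = f(1.220000, 1.196214) = -1.556000
  k2 = f(1.330000, 1.025054) = -0.708427
  p ← 1.196214 + (0.11/2)·(-1.556000 + (-0.708427)) = 1.071670
p(1.33) ≈ 1.0717

1.0717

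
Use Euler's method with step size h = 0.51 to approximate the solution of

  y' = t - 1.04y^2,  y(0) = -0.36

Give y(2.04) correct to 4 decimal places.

0.9719

Euler: y_{n+1} = y_n + h·f(t_n, y_n).
t=0.000000, y=-0.360000: f=-0.134784 → y ← -0.360000 + 0.51·(-0.134784) = -0.428740
t=0.510000, y=-0.428740: f=0.318829 → y ← -0.428740 + 0.51·0.318829 = -0.266137
t=1.020000, y=-0.266137: f=0.946338 → y ← -0.266137 + 0.51·0.946338 = 0.216496
t=1.530000, y=0.216496: f=1.481255 → y ← 0.216496 + 0.51·1.481255 = 0.971936
y(2.04) ≈ 0.9719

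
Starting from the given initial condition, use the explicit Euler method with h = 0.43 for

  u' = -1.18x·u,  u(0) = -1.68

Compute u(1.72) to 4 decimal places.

-0.2557

Euler: u_{n+1} = u_n + h·f(x_n, u_n).
x=0.000000, u=-1.680000: f=0.000000 → u ← -1.680000 + 0.43·0.000000 = -1.680000
x=0.430000, u=-1.680000: f=0.852432 → u ← -1.680000 + 0.43·0.852432 = -1.313454
x=0.860000, u=-1.313454: f=1.332893 → u ← -1.313454 + 0.43·1.332893 = -0.740310
x=1.290000, u=-0.740310: f=1.126900 → u ← -0.740310 + 0.43·1.126900 = -0.255743
u(1.72) ≈ -0.2557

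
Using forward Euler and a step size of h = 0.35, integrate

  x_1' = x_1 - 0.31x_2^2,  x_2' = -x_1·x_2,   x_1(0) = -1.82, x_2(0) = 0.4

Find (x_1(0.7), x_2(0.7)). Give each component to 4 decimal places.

-3.3869, 1.2219

Euler on (x_1,x_2): x_1_{n+1} = x_1_n + h·x_1', x_2_{n+1} = x_2_n + h·x_2'.
0.000000: (-1.820000, 0.400000); f=(-1.869600, 0.728000) → (-2.474360, 0.654800)
0.350000: (-2.474360, 0.654800); f=(-2.607277, 1.620211) → (-3.386907, 1.221874)
(x_1(0.7), x_2(0.7)) ≈ (-3.3869, 1.2219)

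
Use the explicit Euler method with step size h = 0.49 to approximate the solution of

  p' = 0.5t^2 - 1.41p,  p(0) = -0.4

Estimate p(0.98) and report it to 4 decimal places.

Euler: p_{n+1} = p_n + h·f(t_n, p_n).
t=0.000000, p=-0.400000: f=0.564000 → p ← -0.400000 + 0.49·0.564000 = -0.123640
t=0.490000, p=-0.123640: f=0.294382 → p ← -0.123640 + 0.49·0.294382 = 0.020607
p(0.98) ≈ 0.0206

0.0206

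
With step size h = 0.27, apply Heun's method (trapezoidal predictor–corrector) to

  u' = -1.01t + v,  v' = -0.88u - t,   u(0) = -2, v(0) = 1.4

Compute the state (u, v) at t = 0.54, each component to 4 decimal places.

Heun on (u,v): k1 = f(t_n, state_n); k2 = f(t_n + h, state_n + h·k1); state_{n+1} = state_n + (h/2)·(k1 + k2).
0.000000: (-2.000000, 1.400000)
  k1 = (1.400000, 1.760000)
  predictor → (-1.622000, 1.875200)
  k2 = (1.602500, 1.157360)
  → (-1.594663, 1.793844)
0.270000: (-1.594663, 1.793844)
  k1 = (1.521144, 1.133303)
  predictor → (-1.183954, 2.099835)
  k2 = (1.554435, 0.501879)
  → (-1.179459, 2.014593)
(u(0.54), v(0.54)) ≈ (-1.1795, 2.0146)

-1.1795, 2.0146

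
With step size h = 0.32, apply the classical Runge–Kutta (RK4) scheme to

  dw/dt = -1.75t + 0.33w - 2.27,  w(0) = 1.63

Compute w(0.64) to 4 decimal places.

0.0107

RK4: k1 = f(t_n, w_n); k2 = f(t_n + h/2, w_n + (h/2)·k1); k3 = f(t_n + h/2, w_n + (h/2)·k2); k4 = f(t_n + h, w_n + h·k3); w_{n+1} = w_n + (h/6)·(k1 + 2k2 + 2k3 + k4).
t=0.000000, w=1.630000:
  k1 = f(0.000000, 1.630000) = -1.732100
  k2 = f(0.160000, 1.352864) = -2.103555
  k3 = f(0.160000, 1.293431) = -2.123168
  k4 = f(0.320000, 0.950586) = -2.516307
  w ← 1.630000 + (0.32/6)·(k1 + 2k2 + 2k3 + k4) = 0.952568
t=0.320000, w=0.952568:
  k1 = f(0.320000, 0.952568) = -2.515653
  k2 = f(0.480000, 0.550063) = -2.928479
  k3 = f(0.480000, 0.484011) = -2.950276
  k4 = f(0.640000, 0.008480) = -3.387202
  w ← 0.952568 + (0.32/6)·(k1 + 2k2 + 2k3 + k4) = 0.010682
w(0.64) ≈ 0.0107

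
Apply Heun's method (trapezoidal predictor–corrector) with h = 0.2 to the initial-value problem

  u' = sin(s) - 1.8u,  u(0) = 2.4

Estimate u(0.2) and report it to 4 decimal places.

1.7114

Heun: k1 = f(s_n, u_n); k2 = f(s_n + h, u_n + h·k1); u_{n+1} = u_n + (h/2)·(k1 + k2).
s=0.000000, u=2.400000:
  k1 = f(0.000000, 2.400000) = -4.320000
  k2 = f(0.200000, 1.536000) = -2.566131
  u ← 2.400000 + (0.2/2)·(-4.320000 + (-2.566131)) = 1.711387
u(0.2) ≈ 1.7114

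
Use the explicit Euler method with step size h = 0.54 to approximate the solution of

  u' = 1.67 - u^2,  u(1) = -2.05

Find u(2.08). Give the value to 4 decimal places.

-8.8228

Euler: u_{n+1} = u_n + h·f(t_n, u_n).
t=1.000000, u=-2.050000: f=-2.532500 → u ← -2.050000 + 0.54·(-2.532500) = -3.417550
t=1.540000, u=-3.417550: f=-10.009648 → u ← -3.417550 + 0.54·(-10.009648) = -8.822760
u(2.08) ≈ -8.8228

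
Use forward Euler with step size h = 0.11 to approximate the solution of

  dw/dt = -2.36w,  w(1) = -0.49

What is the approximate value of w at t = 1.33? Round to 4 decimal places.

Euler: w_{n+1} = w_n + h·f(t_n, w_n).
t=1.000000, w=-0.490000: f=1.156400 → w ← -0.490000 + 0.11·1.156400 = -0.362796
t=1.110000, w=-0.362796: f=0.856199 → w ← -0.362796 + 0.11·0.856199 = -0.268614
t=1.220000, w=-0.268614: f=0.633929 → w ← -0.268614 + 0.11·0.633929 = -0.198882
w(1.33) ≈ -0.1989

-0.1989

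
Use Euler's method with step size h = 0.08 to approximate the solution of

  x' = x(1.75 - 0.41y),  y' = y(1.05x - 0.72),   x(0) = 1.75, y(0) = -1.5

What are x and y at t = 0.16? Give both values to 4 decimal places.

2.4840, -1.8256

Euler on (x,y): x_{n+1} = x_n + h·x', y_{n+1} = y_n + h·y'.
0.000000: (1.750000, -1.500000); f=(4.138750, -1.676250) → (2.081100, -1.634100)
0.080000: (2.081100, -1.634100); f=(5.036222, -2.394210) → (2.483998, -1.825637)
(x(0.16), y(0.16)) ≈ (2.4840, -1.8256)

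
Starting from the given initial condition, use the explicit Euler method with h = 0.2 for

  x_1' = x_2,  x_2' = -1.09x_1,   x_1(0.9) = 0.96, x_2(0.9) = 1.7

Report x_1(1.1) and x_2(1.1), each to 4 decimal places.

Euler on (x_1,x_2): x_1_{n+1} = x_1_n + h·x_1', x_2_{n+1} = x_2_n + h·x_2'.
0.900000: (0.960000, 1.700000); f=(1.700000, -1.046400) → (1.300000, 1.490720)
(x_1(1.1), x_2(1.1)) ≈ (1.3000, 1.4907)

1.3000, 1.4907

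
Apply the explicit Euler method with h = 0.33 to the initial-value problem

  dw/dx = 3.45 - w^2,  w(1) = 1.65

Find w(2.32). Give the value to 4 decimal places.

1.8570

Euler: w_{n+1} = w_n + h·f(x_n, w_n).
x=1.000000, w=1.650000: f=0.727500 → w ← 1.650000 + 0.33·0.727500 = 1.890075
x=1.330000, w=1.890075: f=-0.122384 → w ← 1.890075 + 0.33·(-0.122384) = 1.849688
x=1.660000, w=1.849688: f=0.028653 → w ← 1.849688 + 0.33·0.028653 = 1.859144
x=1.990000, w=1.859144: f=-0.006416 → w ← 1.859144 + 0.33·(-0.006416) = 1.857027
w(2.32) ≈ 1.8570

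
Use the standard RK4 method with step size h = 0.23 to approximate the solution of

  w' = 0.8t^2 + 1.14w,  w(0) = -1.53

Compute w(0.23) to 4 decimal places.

RK4: k1 = f(t_n, w_n); k2 = f(t_n + h/2, w_n + (h/2)·k1); k3 = f(t_n + h/2, w_n + (h/2)·k2); k4 = f(t_n + h, w_n + h·k3); w_{n+1} = w_n + (h/6)·(k1 + 2k2 + 2k3 + k4).
t=0.000000, w=-1.530000:
  k1 = f(0.000000, -1.530000) = -1.744200
  k2 = f(0.115000, -1.730583) = -1.962285
  k3 = f(0.115000, -1.755663) = -1.990876
  k4 = f(0.230000, -1.987901) = -2.223888
  w ← -1.530000 + (0.23/6)·(k1 + 2k2 + 2k3 + k4) = -1.985186
w(0.23) ≈ -1.9852

-1.9852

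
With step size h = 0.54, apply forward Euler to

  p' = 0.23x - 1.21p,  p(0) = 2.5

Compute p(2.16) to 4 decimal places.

Euler: p_{n+1} = p_n + h·f(x_n, p_n).
x=0.000000, p=2.500000: f=-3.025000 → p ← 2.500000 + 0.54·(-3.025000) = 0.866500
x=0.540000, p=0.866500: f=-0.924265 → p ← 0.866500 + 0.54·(-0.924265) = 0.367397
x=1.080000, p=0.367397: f=-0.196150 → p ← 0.367397 + 0.54·(-0.196150) = 0.261476
x=1.620000, p=0.261476: f=0.056214 → p ← 0.261476 + 0.54·0.056214 = 0.291832
p(2.16) ≈ 0.2918

0.2918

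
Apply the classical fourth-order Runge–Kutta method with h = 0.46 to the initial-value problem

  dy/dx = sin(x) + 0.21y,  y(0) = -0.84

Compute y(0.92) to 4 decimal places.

RK4: k1 = f(x_n, y_n); k2 = f(x_n + h/2, y_n + (h/2)·k1); k3 = f(x_n + h/2, y_n + (h/2)·k2); k4 = f(x_n + h, y_n + h·k3); y_{n+1} = y_n + (h/6)·(k1 + 2k2 + 2k3 + k4).
x=0.000000, y=-0.840000:
  k1 = f(0.000000, -0.840000) = -0.176400
  k2 = f(0.230000, -0.880572) = 0.043057
  k3 = f(0.230000, -0.830097) = 0.053657
  k4 = f(0.460000, -0.815318) = 0.272731
  y ← -0.840000 + (0.46/6)·(k1 + 2k2 + 2k3 + k4) = -0.817785
x=0.460000, y=-0.817785:
  k1 = f(0.460000, -0.817785) = 0.272213
  k2 = f(0.690000, -0.755176) = 0.477950
  k3 = f(0.690000, -0.707856) = 0.487887
  k4 = f(0.920000, -0.593357) = 0.670997
  y ← -0.817785 + (0.46/6)·(k1 + 2k2 + 2k3 + k4) = -0.597377
y(0.92) ≈ -0.5974

-0.5974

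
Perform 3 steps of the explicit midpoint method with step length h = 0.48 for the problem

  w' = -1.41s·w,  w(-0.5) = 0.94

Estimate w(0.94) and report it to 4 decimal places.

Midpoint: k1 = f(s_n, w_n); k2 = f(s_n + h/2, w_n + (h/2)·k1); w_{n+1} = w_n + h·k2.
s=-0.500000, w=0.940000:
  k1 = f(-0.500000, 0.940000) = 0.662700
  k2 = f(-0.260000, 1.099048) = 0.402911
  w ← 0.940000 + 0.48·0.402911 = 1.133397
s=-0.020000, w=1.133397:
  k1 = f(-0.020000, 1.133397) = 0.031962
  k2 = f(0.220000, 1.141068) = -0.353959
  w ← 1.133397 + 0.48·(-0.353959) = 0.963497
s=0.460000, w=0.963497:
  k1 = f(0.460000, 0.963497) = -0.624924
  k2 = f(0.700000, 0.813515) = -0.802939
  w ← 0.963497 + 0.48·(-0.802939) = 0.578086
w(0.94) ≈ 0.5781

0.5781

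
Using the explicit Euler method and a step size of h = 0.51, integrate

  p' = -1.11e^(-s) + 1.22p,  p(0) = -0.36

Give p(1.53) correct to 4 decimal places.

Euler: p_{n+1} = p_n + h·f(s_n, p_n).
s=0.000000, p=-0.360000: f=-1.549200 → p ← -0.360000 + 0.51·(-1.549200) = -1.150092
s=0.510000, p=-1.150092: f=-2.069662 → p ← -1.150092 + 0.51·(-2.069662) = -2.205620
s=1.020000, p=-2.205620: f=-3.091117 → p ← -2.205620 + 0.51·(-3.091117) = -3.782089
p(1.53) ≈ -3.7821

-3.7821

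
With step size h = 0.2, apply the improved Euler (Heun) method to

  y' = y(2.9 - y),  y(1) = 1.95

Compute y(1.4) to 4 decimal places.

2.5007

Heun: k1 = f(x_n, y_n); k2 = f(x_n + h, y_n + h·k1); y_{n+1} = y_n + (h/2)·(k1 + k2).
x=1.000000, y=1.950000:
  k1 = f(1.000000, 1.950000) = 1.852500
  k2 = f(1.200000, 2.320500) = 1.344730
  y ← 1.950000 + (0.2/2)·(1.852500 + 1.344730) = 2.269723
x=1.200000, y=2.269723:
  k1 = f(1.200000, 2.269723) = 1.430554
  k2 = f(1.400000, 2.555834) = 0.879632
  y ← 2.269723 + (0.2/2)·(1.430554 + 0.879632) = 2.500742
y(1.4) ≈ 2.5007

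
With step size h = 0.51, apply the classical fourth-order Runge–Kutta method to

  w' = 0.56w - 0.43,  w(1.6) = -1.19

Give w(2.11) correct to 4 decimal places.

RK4: k1 = f(t_n, w_n); k2 = f(t_n + h/2, w_n + (h/2)·k1); k3 = f(t_n + h/2, w_n + (h/2)·k2); k4 = f(t_n + h, w_n + h·k3); w_{n+1} = w_n + (h/6)·(k1 + 2k2 + 2k3 + k4).
t=1.600000, w=-1.190000:
  k1 = f(1.600000, -1.190000) = -1.096400
  k2 = f(1.855000, -1.469582) = -1.252966
  k3 = f(1.855000, -1.509506) = -1.275324
  k4 = f(2.110000, -1.840415) = -1.460632
  w ← -1.190000 + (0.51/6)·(k1 + 2k2 + 2k3 + k4) = -1.837157
w(2.11) ≈ -1.8372

-1.8372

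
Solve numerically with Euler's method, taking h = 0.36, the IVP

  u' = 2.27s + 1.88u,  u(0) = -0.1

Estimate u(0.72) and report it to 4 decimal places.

Euler: u_{n+1} = u_n + h·f(s_n, u_n).
s=0.000000, u=-0.100000: f=-0.188000 → u ← -0.100000 + 0.36·(-0.188000) = -0.167680
s=0.360000, u=-0.167680: f=0.501962 → u ← -0.167680 + 0.36·0.501962 = 0.013026
u(0.72) ≈ 0.0130

0.0130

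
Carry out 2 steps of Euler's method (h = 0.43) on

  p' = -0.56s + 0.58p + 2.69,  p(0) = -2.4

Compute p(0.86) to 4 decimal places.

-1.2481

Euler: p_{n+1} = p_n + h·f(s_n, p_n).
s=0.000000, p=-2.400000: f=1.298000 → p ← -2.400000 + 0.43·1.298000 = -1.841860
s=0.430000, p=-1.841860: f=1.380921 → p ← -1.841860 + 0.43·1.380921 = -1.248064
p(0.86) ≈ -1.2481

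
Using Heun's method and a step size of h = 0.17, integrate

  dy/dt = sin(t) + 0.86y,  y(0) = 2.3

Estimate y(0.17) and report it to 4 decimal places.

Heun: k1 = f(t_n, y_n); k2 = f(t_n + h, y_n + h·k1); y_{n+1} = y_n + (h/2)·(k1 + k2).
t=0.000000, y=2.300000:
  k1 = f(0.000000, 2.300000) = 1.978000
  k2 = f(0.170000, 2.636260) = 2.436366
  y ← 2.300000 + (0.17/2)·(1.978000 + 2.436366) = 2.675221
y(0.17) ≈ 2.6752

2.6752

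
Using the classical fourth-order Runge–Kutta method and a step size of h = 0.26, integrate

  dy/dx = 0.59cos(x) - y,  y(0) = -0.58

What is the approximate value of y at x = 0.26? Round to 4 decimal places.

-0.3138

RK4: k1 = f(x_n, y_n); k2 = f(x_n + h/2, y_n + (h/2)·k1); k3 = f(x_n + h/2, y_n + (h/2)·k2); k4 = f(x_n + h, y_n + h·k3); y_{n+1} = y_n + (h/6)·(k1 + 2k2 + 2k3 + k4).
x=0.000000, y=-0.580000:
  k1 = f(0.000000, -0.580000) = 1.170000
  k2 = f(0.130000, -0.427900) = 1.012922
  k3 = f(0.130000, -0.448320) = 1.033342
  k4 = f(0.260000, -0.311331) = 0.881501
  y ← -0.580000 + (0.26/6)·(k1 + 2k2 + 2k3 + k4) = -0.313759
y(0.26) ≈ -0.3138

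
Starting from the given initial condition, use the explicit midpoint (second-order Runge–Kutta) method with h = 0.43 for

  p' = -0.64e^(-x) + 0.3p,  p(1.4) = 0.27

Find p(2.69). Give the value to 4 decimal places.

0.2520

Midpoint: k1 = f(x_n, p_n); k2 = f(x_n + h/2, p_n + (h/2)·k1); p_{n+1} = p_n + h·k2.
x=1.400000, p=0.270000:
  k1 = f(1.400000, 0.270000) = -0.076822
  k2 = f(1.615000, 0.253483) = -0.051245
  p ← 0.270000 + 0.43·(-0.051245) = 0.247965
x=1.830000, p=0.247965:
  k1 = f(1.830000, 0.247965) = -0.028275
  k2 = f(2.045000, 0.241885) = -0.010238
  p ← 0.247965 + 0.43·(-0.010238) = 0.243562
x=2.260000, p=0.243562:
  k1 = f(2.260000, 0.243562) = 0.006284
  k2 = f(2.475000, 0.244914) = 0.019610
  p ← 0.243562 + 0.43·0.019610 = 0.251995
p(2.69) ≈ 0.2520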